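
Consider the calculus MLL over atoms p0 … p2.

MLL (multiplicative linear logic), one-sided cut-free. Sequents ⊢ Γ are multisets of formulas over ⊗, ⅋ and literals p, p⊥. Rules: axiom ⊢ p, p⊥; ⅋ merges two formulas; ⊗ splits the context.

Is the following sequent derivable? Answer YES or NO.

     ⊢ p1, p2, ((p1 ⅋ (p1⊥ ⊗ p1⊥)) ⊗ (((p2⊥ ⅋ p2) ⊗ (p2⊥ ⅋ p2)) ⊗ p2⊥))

Derivation (root first):
[⊗]  ⊢ p1, p2, ((p1 ⅋ (p1⊥ ⊗ p1⊥)) ⊗ (((p2⊥ ⅋ p2) ⊗ (p2⊥ ⅋ p2)) ⊗ p2⊥))
  [⅋]  ⊢ p1, (p1 ⅋ (p1⊥ ⊗ p1⊥))
    [⊗]  ⊢ p1, p1, (p1⊥ ⊗ p1⊥)
      [Ax]  ⊢ p1, p1⊥
      [Ax]  ⊢ p1, p1⊥
  [⊗]  ⊢ p2, (((p2⊥ ⅋ p2) ⊗ (p2⊥ ⅋ p2)) ⊗ p2⊥)
    [⊗]  ⊢ ((p2⊥ ⅋ p2) ⊗ (p2⊥ ⅋ p2))
      [⅋]  ⊢ (p2⊥ ⅋ p2)
        [Ax]  ⊢ p2, p2⊥
      [⅋]  ⊢ (p2⊥ ⅋ p2)
        [Ax]  ⊢ p2, p2⊥
    [Ax]  ⊢ p2, p2⊥

Result: YES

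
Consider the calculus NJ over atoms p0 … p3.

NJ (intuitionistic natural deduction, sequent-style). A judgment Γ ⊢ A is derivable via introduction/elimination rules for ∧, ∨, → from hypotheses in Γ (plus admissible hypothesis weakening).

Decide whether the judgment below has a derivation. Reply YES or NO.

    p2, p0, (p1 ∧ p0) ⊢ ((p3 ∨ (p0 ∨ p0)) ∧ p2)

Derivation (root first):
[Wk] p2, p0, (p1 ∧ p0) ⊢ ((p3 ∨ (p0 ∨ p0)) ∧ p2)
  [∧I] p2, p0 ⊢ ((p3 ∨ (p0 ∨ p0)) ∧ p2)
    [∨I₂] p0 ⊢ (p3 ∨ (p0 ∨ p0))
      [∨I₁] p0 ⊢ (p0 ∨ p0)
        [Ax] p0 ⊢ p0
    [Ax] p2 ⊢ p2

Result: YES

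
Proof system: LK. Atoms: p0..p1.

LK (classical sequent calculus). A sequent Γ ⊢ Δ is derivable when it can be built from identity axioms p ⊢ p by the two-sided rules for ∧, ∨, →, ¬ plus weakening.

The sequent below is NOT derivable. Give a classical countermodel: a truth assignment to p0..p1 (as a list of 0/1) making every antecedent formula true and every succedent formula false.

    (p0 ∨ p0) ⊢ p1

Search for a countermodel by truth-table:
  v=00: Γ:[(p0 ∨ p0)=F] Δ:[p1=F] refutes=False
  v=01: Γ:[(p0 ∨ p0)=F] Δ:[p1=T] refutes=False
  v=10: Γ:[(p0 ∨ p0)=T] Δ:[p1=F] refutes=True  ← countermodel

Result: [1, 0]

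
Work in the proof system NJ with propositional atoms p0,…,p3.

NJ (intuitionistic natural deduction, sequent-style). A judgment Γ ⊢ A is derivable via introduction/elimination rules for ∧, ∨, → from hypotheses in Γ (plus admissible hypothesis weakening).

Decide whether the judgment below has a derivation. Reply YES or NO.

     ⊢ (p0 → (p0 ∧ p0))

Derivation (root first):
[→I]  ⊢ (p0 → (p0 ∧ p0))
  [∧I] p0 ⊢ (p0 ∧ p0)
    [Ax] p0 ⊢ p0
    [Wk] p0, p0 ⊢ p0
      [Ax] p0 ⊢ p0

Result: YES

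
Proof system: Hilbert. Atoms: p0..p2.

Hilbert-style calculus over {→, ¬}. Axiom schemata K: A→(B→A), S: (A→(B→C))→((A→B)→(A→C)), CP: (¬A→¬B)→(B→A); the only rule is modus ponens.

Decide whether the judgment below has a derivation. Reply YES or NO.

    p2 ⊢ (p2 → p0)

Truth-table refutation:
  v=000: Γ:[p2=F] Δ:[(p2 → p0)=T] refutes=False
  v=001: Γ:[p2=T] Δ:[(p2 → p0)=F] refutes=True  ← countermodel

Result: NO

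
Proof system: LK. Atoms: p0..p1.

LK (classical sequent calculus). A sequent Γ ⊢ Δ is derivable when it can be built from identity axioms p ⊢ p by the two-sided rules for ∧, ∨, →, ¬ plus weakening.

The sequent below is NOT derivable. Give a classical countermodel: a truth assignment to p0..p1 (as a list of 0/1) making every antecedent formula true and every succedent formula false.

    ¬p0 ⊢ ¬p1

Search for a countermodel by truth-table:
  v=00: Γ:[¬p0=T] Δ:[¬p1=T] refutes=False
  v=01: Γ:[¬p0=T] Δ:[¬p1=F] refutes=True  ← countermodel

Result: [0, 1]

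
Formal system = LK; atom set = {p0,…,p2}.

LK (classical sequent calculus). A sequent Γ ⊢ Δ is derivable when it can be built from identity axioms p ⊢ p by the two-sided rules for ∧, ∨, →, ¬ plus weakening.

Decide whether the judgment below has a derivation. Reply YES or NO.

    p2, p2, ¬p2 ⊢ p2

Derivation (root first):
[¬L] p2, p2, ¬p2 ⊢ p2
  [WR] p2, p2 ⊢ p2, p2
    [WL] p2, p2 ⊢ p2
      [Ax] p2 ⊢ p2

Result: YES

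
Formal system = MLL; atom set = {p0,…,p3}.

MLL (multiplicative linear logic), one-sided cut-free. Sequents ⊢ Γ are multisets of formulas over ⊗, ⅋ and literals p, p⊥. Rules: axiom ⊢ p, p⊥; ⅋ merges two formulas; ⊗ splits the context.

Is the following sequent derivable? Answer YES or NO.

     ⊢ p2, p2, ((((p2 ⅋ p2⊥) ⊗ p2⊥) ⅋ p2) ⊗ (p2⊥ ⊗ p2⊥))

Proof tree:
[⊗]  ⊢ p2, p2, ((((p2 ⅋ p2⊥) ⊗ p2⊥) ⅋ p2) ⊗ (p2⊥ ⊗ p2⊥))
  [⅋]  ⊢ (((p2 ⅋ p2⊥) ⊗ p2⊥) ⅋ p2)
    [⊗]  ⊢ p2, ((p2 ⅋ p2⊥) ⊗ p2⊥)
      [⅋]  ⊢ (p2 ⅋ p2⊥)
        [Ax]  ⊢ p2, p2⊥
      [Ax]  ⊢ p2, p2⊥
  [⊗]  ⊢ p2, p2, (p2⊥ ⊗ p2⊥)
    [Ax]  ⊢ p2, p2⊥
    [Ax]  ⊢ p2, p2⊥

Result: YES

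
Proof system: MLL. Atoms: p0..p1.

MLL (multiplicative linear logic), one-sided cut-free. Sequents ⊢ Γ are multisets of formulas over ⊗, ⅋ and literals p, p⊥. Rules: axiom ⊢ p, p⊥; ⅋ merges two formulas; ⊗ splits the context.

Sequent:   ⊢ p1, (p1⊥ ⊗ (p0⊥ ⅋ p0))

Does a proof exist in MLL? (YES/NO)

Derivation trace:
[⊗]  ⊢ p1, (p1⊥ ⊗ (p0⊥ ⅋ p0))
  [Ax]  ⊢ p1, p1⊥
  [⅋]  ⊢ (p0⊥ ⅋ p0)
    [Ax]  ⊢ p0, p0⊥

Result: YES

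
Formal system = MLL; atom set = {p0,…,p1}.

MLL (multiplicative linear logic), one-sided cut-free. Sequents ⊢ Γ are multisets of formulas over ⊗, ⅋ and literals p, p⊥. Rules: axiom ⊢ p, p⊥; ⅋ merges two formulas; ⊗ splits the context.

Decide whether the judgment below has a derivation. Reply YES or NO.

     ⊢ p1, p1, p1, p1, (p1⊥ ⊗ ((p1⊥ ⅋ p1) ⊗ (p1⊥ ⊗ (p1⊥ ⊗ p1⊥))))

Proof tree:
[⊗]  ⊢ p1, p1, p1, p1, (p1⊥ ⊗ ((p1⊥ ⅋ p1) ⊗ (p1⊥ ⊗ (p1⊥ ⊗ p1⊥))))
  [Ax]  ⊢ p1, p1⊥
  [⊗]  ⊢ p1, p1, p1, ((p1⊥ ⅋ p1) ⊗ (p1⊥ ⊗ (p1⊥ ⊗ p1⊥)))
    [⅋]  ⊢ (p1⊥ ⅋ p1)
      [Ax]  ⊢ p1, p1⊥
    [⊗]  ⊢ p1, p1, p1, (p1⊥ ⊗ (p1⊥ ⊗ p1⊥))
      [Ax]  ⊢ p1, p1⊥
      [⊗]  ⊢ p1, p1, (p1⊥ ⊗ p1⊥)
        [Ax]  ⊢ p1, p1⊥
        [Ax]  ⊢ p1, p1⊥

Result: YES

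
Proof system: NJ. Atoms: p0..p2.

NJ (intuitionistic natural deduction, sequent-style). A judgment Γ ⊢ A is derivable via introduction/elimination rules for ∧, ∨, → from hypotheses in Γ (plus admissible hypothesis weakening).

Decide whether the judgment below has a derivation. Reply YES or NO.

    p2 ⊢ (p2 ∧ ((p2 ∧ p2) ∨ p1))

Derivation (root first):
[∧I] p2 ⊢ (p2 ∧ ((p2 ∧ p2) ∨ p1))
  [Ax] p2 ⊢ p2
  [∨I₁] p2 ⊢ ((p2 ∧ p2) ∨ p1)
    [∧I] p2 ⊢ (p2 ∧ p2)
      [Ax] p2 ⊢ p2
      [Ax] p2 ⊢ p2

Result: YES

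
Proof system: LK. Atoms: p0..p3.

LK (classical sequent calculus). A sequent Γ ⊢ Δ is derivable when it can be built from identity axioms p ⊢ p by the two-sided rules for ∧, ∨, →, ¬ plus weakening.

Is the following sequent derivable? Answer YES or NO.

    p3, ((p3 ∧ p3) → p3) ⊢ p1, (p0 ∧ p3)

Search for a countermodel by truth-table:
  v=0000: Γ:[p3=F, ((p3 ∧ p3) → p3)=T] Δ:[p1=F, (p0 ∧ p3)=F] refutes=False
  v=0001: Γ:[p3=T, ((p3 ∧ p3) → p3)=T] Δ:[p1=F, (p0 ∧ p3)=F] refutes=True  ← countermodel

Result: NO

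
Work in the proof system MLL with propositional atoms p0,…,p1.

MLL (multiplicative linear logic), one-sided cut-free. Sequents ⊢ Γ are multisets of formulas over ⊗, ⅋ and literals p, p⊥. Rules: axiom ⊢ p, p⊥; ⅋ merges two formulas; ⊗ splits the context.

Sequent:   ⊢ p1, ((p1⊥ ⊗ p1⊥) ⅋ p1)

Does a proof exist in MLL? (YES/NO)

Proof tree:
[⅋]  ⊢ p1, ((p1⊥ ⊗ p1⊥) ⅋ p1)
  [⊗]  ⊢ p1, p1, (p1⊥ ⊗ p1⊥)
    [Ax]  ⊢ p1, p1⊥
    [Ax]  ⊢ p1, p1⊥

Result: YES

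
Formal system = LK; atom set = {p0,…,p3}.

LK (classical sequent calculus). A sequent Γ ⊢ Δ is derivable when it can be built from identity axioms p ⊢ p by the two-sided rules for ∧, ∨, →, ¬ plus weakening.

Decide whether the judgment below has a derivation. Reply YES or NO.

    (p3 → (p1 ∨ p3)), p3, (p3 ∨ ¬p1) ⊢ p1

Truth-table refutation:
  v=0000: Γ:[(p3 → (p1 ∨ p3))=T, p3=F, (p3 ∨ ¬p1)=T] Δ:[p1=F] refutes=False
  v=0001: Γ:[(p3 → (p1 ∨ p3))=T, p3=T, (p3 ∨ ¬p1)=T] Δ:[p1=F] refutes=True  ← countermodel

Result: NO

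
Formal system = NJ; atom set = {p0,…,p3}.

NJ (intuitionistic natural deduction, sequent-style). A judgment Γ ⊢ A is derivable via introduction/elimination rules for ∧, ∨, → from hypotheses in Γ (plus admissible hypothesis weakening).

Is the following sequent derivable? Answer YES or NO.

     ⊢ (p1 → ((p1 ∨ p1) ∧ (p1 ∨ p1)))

Derivation (root first):
[→I]  ⊢ (p1 → ((p1 ∨ p1) ∧ (p1 ∨ p1)))
  [∧I] p1 ⊢ ((p1 ∨ p1) ∧ (p1 ∨ p1))
    [∨I₁] p1 ⊢ (p1 ∨ p1)
      [Ax] p1 ⊢ p1
    [∨I₁] p1 ⊢ (p1 ∨ p1)
      [Ax] p1 ⊢ p1

Result: YES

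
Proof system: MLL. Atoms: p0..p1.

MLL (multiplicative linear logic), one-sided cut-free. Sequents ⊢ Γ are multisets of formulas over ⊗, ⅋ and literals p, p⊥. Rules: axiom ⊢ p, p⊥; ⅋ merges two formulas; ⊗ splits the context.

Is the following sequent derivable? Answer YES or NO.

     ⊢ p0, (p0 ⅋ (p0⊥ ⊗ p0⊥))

Derivation trace:
[⅋]  ⊢ p0, (p0 ⅋ (p0⊥ ⊗ p0⊥))
  [⊗]  ⊢ p0, p0, (p0⊥ ⊗ p0⊥)
    [Ax]  ⊢ p0, p0⊥
    [Ax]  ⊢ p0, p0⊥

Result: YES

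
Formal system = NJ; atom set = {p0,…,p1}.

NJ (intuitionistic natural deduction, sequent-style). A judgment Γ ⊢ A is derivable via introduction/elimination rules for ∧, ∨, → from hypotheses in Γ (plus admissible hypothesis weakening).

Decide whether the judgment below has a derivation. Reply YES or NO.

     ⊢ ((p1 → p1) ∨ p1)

Proof tree:
[∨I₁]  ⊢ ((p1 → p1) ∨ p1)
  [→I]  ⊢ (p1 → p1)
    [Ax] p1 ⊢ p1

Result: YES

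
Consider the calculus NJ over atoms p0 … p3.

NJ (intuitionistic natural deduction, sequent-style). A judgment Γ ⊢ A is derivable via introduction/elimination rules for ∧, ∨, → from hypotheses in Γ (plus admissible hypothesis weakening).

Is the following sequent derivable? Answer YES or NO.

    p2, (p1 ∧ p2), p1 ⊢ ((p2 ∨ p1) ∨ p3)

Proof tree:
[∨I₁] p2, (p1 ∧ p2), p1 ⊢ ((p2 ∨ p1) ∨ p3)
  [∨I₁] p2, (p1 ∧ p2), p1 ⊢ (p2 ∨ p1)
    [Wk] p2, (p1 ∧ p2), p1 ⊢ p2
      [Wk] p2, (p1 ∧ p2) ⊢ p2
        [Ax] p2 ⊢ p2

Result: YES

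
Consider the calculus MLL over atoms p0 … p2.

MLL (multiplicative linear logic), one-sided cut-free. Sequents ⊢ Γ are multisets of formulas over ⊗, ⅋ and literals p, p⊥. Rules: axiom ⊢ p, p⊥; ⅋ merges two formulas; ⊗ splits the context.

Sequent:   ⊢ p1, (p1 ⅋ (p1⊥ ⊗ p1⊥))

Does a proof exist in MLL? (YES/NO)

Derivation trace:
[⅋]  ⊢ p1, (p1 ⅋ (p1⊥ ⊗ p1⊥))
  [⊗]  ⊢ p1, p1, (p1⊥ ⊗ p1⊥)
    [Ax]  ⊢ p1, p1⊥
    [Ax]  ⊢ p1, p1⊥

Result: YES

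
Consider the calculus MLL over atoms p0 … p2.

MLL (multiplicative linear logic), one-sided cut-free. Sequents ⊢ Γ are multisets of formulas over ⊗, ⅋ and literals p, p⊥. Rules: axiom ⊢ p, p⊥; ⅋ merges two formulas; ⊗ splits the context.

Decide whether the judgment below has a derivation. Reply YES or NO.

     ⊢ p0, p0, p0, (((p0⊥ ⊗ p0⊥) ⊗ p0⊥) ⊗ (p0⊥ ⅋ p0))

Derivation (root first):
[⊗]  ⊢ p0, p0, p0, (((p0⊥ ⊗ p0⊥) ⊗ p0⊥) ⊗ (p0⊥ ⅋ p0))
  [⊗]  ⊢ p0, p0, p0, ((p0⊥ ⊗ p0⊥) ⊗ p0⊥)
    [⊗]  ⊢ p0, p0, (p0⊥ ⊗ p0⊥)
      [Ax]  ⊢ p0, p0⊥
      [Ax]  ⊢ p0, p0⊥
    [Ax]  ⊢ p0, p0⊥
  [⅋]  ⊢ (p0⊥ ⅋ p0)
    [Ax]  ⊢ p0, p0⊥

Result: YES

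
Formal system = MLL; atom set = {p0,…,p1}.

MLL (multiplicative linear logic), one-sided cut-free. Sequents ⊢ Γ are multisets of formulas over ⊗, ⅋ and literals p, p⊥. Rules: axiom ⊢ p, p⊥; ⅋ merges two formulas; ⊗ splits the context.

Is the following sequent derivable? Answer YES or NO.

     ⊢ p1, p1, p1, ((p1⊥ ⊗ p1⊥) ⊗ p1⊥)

Proof tree:
[⊗]  ⊢ p1, p1, p1, ((p1⊥ ⊗ p1⊥) ⊗ p1⊥)
  [⊗]  ⊢ p1, p1, (p1⊥ ⊗ p1⊥)
    [Ax]  ⊢ p1, p1⊥
    [Ax]  ⊢ p1, p1⊥
  [Ax]  ⊢ p1, p1⊥

Result: YES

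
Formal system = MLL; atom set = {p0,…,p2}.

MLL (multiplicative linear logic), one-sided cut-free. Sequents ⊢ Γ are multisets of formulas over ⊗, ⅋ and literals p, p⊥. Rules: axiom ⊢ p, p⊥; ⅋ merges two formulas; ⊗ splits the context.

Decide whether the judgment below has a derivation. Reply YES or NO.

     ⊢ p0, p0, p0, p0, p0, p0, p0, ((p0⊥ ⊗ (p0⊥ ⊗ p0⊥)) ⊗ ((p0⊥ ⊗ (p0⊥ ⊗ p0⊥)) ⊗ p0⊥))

Derivation (root first):
[⊗]  ⊢ p0, p0, p0, p0, p0, p0, p0, ((p0⊥ ⊗ (p0⊥ ⊗ p0⊥)) ⊗ ((p0⊥ ⊗ (p0⊥ ⊗ p0⊥)) ⊗ p0⊥))
  [⊗]  ⊢ p0, p0, p0, (p0⊥ ⊗ (p0⊥ ⊗ p0⊥))
    [Ax]  ⊢ p0, p0⊥
    [⊗]  ⊢ p0, p0, (p0⊥ ⊗ p0⊥)
      [Ax]  ⊢ p0, p0⊥
      [Ax]  ⊢ p0, p0⊥
  [⊗]  ⊢ p0, p0, p0, p0, ((p0⊥ ⊗ (p0⊥ ⊗ p0⊥)) ⊗ p0⊥)
    [⊗]  ⊢ p0, p0, p0, (p0⊥ ⊗ (p0⊥ ⊗ p0⊥))
      [Ax]  ⊢ p0, p0⊥
      [⊗]  ⊢ p0, p0, (p0⊥ ⊗ p0⊥)
        [Ax]  ⊢ p0, p0⊥
        [Ax]  ⊢ p0, p0⊥
    [Ax]  ⊢ p0, p0⊥

Result: YES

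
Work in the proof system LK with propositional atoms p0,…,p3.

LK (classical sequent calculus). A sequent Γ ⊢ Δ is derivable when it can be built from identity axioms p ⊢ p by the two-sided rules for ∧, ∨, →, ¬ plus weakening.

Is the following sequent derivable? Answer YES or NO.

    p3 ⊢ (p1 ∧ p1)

Enumerate valuations to refute Γ ⊢ Δ:
  v=0000: Γ:[p3=F] Δ:[(p1 ∧ p1)=F] refutes=False
  v=0001: Γ:[p3=T] Δ:[(p1 ∧ p1)=F] refutes=True  ← countermodel

Result: NO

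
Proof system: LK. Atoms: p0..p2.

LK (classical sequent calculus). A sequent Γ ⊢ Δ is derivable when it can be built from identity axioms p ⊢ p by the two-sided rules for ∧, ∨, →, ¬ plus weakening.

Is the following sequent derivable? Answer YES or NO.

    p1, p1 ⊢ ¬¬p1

Derivation (root first):
[¬R] p1, p1 ⊢ ¬¬p1
  [¬L] p1, p1, ¬p1 ⊢ 
    [WL] p1, p1 ⊢ p1
      [Ax] p1 ⊢ p1

Result: YES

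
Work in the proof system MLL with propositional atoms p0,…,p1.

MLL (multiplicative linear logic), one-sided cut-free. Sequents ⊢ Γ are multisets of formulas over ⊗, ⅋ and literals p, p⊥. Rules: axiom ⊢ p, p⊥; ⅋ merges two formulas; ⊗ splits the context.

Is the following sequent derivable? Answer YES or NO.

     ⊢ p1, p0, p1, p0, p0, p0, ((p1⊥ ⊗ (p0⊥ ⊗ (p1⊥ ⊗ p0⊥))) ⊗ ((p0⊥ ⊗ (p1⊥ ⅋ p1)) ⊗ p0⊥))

Derivation trace:
[⊗]  ⊢ p1, p0, p1, p0, p0, p0, ((p1⊥ ⊗ (p0⊥ ⊗ (p1⊥ ⊗ p0⊥))) ⊗ ((p0⊥ ⊗ (p1⊥ ⅋ p1)) ⊗ p0⊥))
  [⊗]  ⊢ p1, p0, p1, p0, (p1⊥ ⊗ (p0⊥ ⊗ (p1⊥ ⊗ p0⊥)))
    [Ax]  ⊢ p1, p1⊥
    [⊗]  ⊢ p0, p1, p0, (p0⊥ ⊗ (p1⊥ ⊗ p0⊥))
      [Ax]  ⊢ p0, p0⊥
      [⊗]  ⊢ p1, p0, (p1⊥ ⊗ p0⊥)
        [Ax]  ⊢ p1, p1⊥
        [Ax]  ⊢ p0, p0⊥
  [⊗]  ⊢ p0, p0, ((p0⊥ ⊗ (p1⊥ ⅋ p1)) ⊗ p0⊥)
    [⊗]  ⊢ p0, (p0⊥ ⊗ (p1⊥ ⅋ p1))
      [Ax]  ⊢ p0, p0⊥
      [⅋]  ⊢ (p1⊥ ⅋ p1)
        [Ax]  ⊢ p1, p1⊥
    [Ax]  ⊢ p0, p0⊥

Result: YES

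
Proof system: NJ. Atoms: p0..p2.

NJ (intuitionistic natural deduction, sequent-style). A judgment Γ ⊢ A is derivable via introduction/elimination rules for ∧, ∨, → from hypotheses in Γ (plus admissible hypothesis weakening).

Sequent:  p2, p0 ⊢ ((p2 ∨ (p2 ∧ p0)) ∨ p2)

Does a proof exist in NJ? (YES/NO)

Derivation trace:
[∨I₁] p2, p0 ⊢ ((p2 ∨ (p2 ∧ p0)) ∨ p2)
  [∨I₂] p2, p0 ⊢ (p2 ∨ (p2 ∧ p0))
    [∧I] p2, p0 ⊢ (p2 ∧ p0)
      [Ax] p2 ⊢ p2
      [Ax] p0 ⊢ p0

Result: YES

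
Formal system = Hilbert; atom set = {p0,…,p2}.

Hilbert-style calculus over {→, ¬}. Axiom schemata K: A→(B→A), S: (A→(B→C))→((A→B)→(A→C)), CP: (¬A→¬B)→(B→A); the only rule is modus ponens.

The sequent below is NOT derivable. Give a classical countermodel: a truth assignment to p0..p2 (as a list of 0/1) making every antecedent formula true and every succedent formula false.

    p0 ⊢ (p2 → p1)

Search for a countermodel by truth-table:
  v=000: Γ:[p0=F] Δ:[(p2 → p1)=T] refutes=False
  v=001: Γ:[p0=F] Δ:[(p2 → p1)=F] refutes=False
  v=010: Γ:[p0=F] Δ:[(p2 → p1)=T] refutes=False
  v=011: Γ:[p0=F] Δ:[(p2 → p1)=T] refutes=False
  v=100: Γ:[p0=T] Δ:[(p2 → p1)=T] refutes=False
  v=101: Γ:[p0=T] Δ:[(p2 → p1)=F] refutes=True  ← countermodel

Result: [1, 0, 1]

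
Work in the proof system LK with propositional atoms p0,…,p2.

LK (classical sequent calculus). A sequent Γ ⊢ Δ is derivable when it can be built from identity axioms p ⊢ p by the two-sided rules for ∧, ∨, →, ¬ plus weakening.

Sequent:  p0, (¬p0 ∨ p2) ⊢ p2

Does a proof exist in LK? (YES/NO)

Derivation (root first):
[∨L] p0, (¬p0 ∨ p2) ⊢ p2
  [¬L] p0, ¬p0 ⊢ 
    [Ax] p0 ⊢ p0
  [Ax] p2 ⊢ p2

Result: YES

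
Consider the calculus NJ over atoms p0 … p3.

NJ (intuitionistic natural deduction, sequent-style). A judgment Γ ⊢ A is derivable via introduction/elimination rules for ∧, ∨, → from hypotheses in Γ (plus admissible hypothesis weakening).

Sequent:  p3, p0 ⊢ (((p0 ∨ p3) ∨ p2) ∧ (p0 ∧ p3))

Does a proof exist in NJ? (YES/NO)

Proof tree:
[∧I] p3, p0 ⊢ (((p0 ∨ p3) ∨ p2) ∧ (p0 ∧ p3))
  [∨I₁] p3, p3 ⊢ ((p0 ∨ p3) ∨ p2)
    [Wk] p3, p3 ⊢ (p0 ∨ p3)
      [∨I₂] p3 ⊢ (p0 ∨ p3)
        [Ax] p3 ⊢ p3
  [∧I] p3, p0 ⊢ (p0 ∧ p3)
    [Ax] p0 ⊢ p0
    [Ax] p3 ⊢ p3

Result: YES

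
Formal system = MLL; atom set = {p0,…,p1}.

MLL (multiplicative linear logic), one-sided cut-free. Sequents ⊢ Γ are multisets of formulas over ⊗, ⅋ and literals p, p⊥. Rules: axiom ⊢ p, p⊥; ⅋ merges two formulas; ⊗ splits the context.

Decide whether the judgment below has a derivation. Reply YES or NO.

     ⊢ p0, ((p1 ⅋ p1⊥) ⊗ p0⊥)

Proof tree:
[⊗]  ⊢ p0, ((p1 ⅋ p1⊥) ⊗ p0⊥)
  [⅋]  ⊢ (p1 ⅋ p1⊥)
    [Ax]  ⊢ p1, p1⊥
  [Ax]  ⊢ p0, p0⊥

Result: YES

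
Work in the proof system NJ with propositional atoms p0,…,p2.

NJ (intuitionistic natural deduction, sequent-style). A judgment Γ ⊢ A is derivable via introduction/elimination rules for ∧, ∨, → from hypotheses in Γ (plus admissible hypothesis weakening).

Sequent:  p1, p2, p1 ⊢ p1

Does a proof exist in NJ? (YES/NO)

Derivation (root first):
[Wk] p1, p2, p1 ⊢ p1
  [Wk] p1, p2 ⊢ p1
    [Ax] p1 ⊢ p1

Result: YES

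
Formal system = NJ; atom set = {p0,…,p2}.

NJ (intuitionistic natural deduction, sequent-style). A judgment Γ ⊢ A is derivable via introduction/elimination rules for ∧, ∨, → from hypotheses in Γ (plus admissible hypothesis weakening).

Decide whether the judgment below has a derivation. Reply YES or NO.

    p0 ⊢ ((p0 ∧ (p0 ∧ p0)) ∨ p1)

Derivation trace:
[∨I₁] p0 ⊢ ((p0 ∧ (p0 ∧ p0)) ∨ p1)
  [∧I] p0 ⊢ (p0 ∧ (p0 ∧ p0))
    [Ax] p0 ⊢ p0
    [∧I] p0 ⊢ (p0 ∧ p0)
      [Ax] p0 ⊢ p0
      [Ax] p0 ⊢ p0

Result: YES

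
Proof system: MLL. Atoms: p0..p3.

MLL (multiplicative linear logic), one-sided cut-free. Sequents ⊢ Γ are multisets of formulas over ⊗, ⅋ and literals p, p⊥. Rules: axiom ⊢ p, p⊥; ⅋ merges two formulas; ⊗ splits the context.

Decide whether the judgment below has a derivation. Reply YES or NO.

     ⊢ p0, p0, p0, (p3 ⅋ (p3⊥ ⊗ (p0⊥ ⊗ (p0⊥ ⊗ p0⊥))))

Derivation (root first):
[⅋]  ⊢ p0, p0, p0, (p3 ⅋ (p3⊥ ⊗ (p0⊥ ⊗ (p0⊥ ⊗ p0⊥))))
  [⊗]  ⊢ p3, p0, p0, p0, (p3⊥ ⊗ (p0⊥ ⊗ (p0⊥ ⊗ p0⊥)))
    [Ax]  ⊢ p3, p3⊥
    [⊗]  ⊢ p0, p0, p0, (p0⊥ ⊗ (p0⊥ ⊗ p0⊥))
      [Ax]  ⊢ p0, p0⊥
      [⊗]  ⊢ p0, p0, (p0⊥ ⊗ p0⊥)
        [Ax]  ⊢ p0, p0⊥
        [Ax]  ⊢ p0, p0⊥

Result: YES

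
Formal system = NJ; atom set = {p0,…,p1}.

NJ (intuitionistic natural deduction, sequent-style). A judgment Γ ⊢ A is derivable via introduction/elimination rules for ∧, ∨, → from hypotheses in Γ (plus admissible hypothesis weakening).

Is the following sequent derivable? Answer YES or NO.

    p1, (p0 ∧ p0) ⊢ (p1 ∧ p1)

Derivation trace:
[∧I] p1, (p0 ∧ p0) ⊢ (p1 ∧ p1)
  [Ax] p1 ⊢ p1
  [Wk] p1, (p0 ∧ p0) ⊢ p1
    [Ax] p1 ⊢ p1

Result: YES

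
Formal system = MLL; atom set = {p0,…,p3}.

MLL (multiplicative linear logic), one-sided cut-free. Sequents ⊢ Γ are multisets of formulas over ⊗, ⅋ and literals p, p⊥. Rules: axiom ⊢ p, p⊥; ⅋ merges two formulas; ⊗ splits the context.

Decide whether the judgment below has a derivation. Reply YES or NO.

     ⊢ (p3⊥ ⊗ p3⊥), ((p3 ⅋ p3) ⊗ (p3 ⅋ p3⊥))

Derivation (root first):
[⊗]  ⊢ (p3⊥ ⊗ p3⊥), ((p3 ⅋ p3) ⊗ (p3 ⅋ p3⊥))
  [⅋]  ⊢ (p3⊥ ⊗ p3⊥), (p3 ⅋ p3)
    [⊗]  ⊢ p3, p3, (p3⊥ ⊗ p3⊥)
      [Ax]  ⊢ p3, p3⊥
      [Ax]  ⊢ p3, p3⊥
  [⅋]  ⊢ (p3 ⅋ p3⊥)
    [Ax]  ⊢ p3, p3⊥

Result: YES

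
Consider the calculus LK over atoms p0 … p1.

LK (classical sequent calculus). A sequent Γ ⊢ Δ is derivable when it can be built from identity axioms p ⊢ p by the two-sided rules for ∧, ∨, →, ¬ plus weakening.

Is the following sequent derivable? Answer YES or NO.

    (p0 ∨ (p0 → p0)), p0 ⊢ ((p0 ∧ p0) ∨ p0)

Derivation (root first):
[∨R] (p0 ∨ (p0 → p0)), p0 ⊢ ((p0 ∧ p0) ∨ p0)
  [∧R] (p0 ∨ (p0 → p0)), p0 ⊢ p0, (p0 ∧ p0)
    [WR] p0 ⊢ p0, p0
      [Ax] p0 ⊢ p0
    [∨L] p0, (p0 ∨ (p0 → p0)) ⊢ p0
      [Ax] p0 ⊢ p0
      [→L] p0, (p0 → p0) ⊢ p0
        [Ax] p0 ⊢ p0
        [Ax] p0 ⊢ p0

Result: YES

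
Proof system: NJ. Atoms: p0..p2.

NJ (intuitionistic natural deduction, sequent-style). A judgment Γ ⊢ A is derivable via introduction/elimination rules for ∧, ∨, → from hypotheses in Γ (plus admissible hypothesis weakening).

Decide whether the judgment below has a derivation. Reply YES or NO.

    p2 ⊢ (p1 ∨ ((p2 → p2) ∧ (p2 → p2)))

Derivation (root first):
[∨I₂] p2 ⊢ (p1 ∨ ((p2 → p2) ∧ (p2 → p2)))
  [∧I] p2 ⊢ ((p2 → p2) ∧ (p2 → p2))
    [→I] p2 ⊢ (p2 → p2)
      [Wk] p2, p2 ⊢ p2
        [Ax] p2 ⊢ p2
    [→I] p2 ⊢ (p2 → p2)
      [Wk] p2, p2 ⊢ p2
        [Ax] p2 ⊢ p2

Result: YES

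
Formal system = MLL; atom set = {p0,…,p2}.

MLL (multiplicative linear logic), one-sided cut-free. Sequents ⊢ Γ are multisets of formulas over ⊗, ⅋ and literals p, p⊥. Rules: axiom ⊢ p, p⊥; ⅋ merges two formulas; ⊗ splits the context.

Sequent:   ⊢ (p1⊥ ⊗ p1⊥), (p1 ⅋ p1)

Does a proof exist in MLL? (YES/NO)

Derivation (root first):
[⅋]  ⊢ (p1⊥ ⊗ p1⊥), (p1 ⅋ p1)
  [⊗]  ⊢ p1, p1, (p1⊥ ⊗ p1⊥)
    [Ax]  ⊢ p1, p1⊥
    [Ax]  ⊢ p1, p1⊥

Result: YES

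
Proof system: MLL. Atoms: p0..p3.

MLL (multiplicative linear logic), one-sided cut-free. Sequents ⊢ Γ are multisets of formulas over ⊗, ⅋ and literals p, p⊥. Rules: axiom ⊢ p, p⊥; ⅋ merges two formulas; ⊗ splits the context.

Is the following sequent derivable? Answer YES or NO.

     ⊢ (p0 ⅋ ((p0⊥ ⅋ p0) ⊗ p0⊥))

Derivation trace:
[⅋]  ⊢ (p0 ⅋ ((p0⊥ ⅋ p0) ⊗ p0⊥))
  [⊗]  ⊢ p0, ((p0⊥ ⅋ p0) ⊗ p0⊥)
    [⅋]  ⊢ (p0⊥ ⅋ p0)
      [Ax]  ⊢ p0, p0⊥
    [Ax]  ⊢ p0, p0⊥

Result: YES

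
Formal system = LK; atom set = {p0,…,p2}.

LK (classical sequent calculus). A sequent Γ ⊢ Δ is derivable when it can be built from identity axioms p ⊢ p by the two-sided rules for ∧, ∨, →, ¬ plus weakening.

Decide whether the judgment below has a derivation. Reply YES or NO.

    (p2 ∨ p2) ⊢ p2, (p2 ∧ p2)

Proof tree:
[∨L] (p2 ∨ p2) ⊢ p2, (p2 ∧ p2)
  [Ax] p2 ⊢ p2
  [∧R] p2 ⊢ (p2 ∧ p2)
    [Ax] p2 ⊢ p2
    [Ax] p2 ⊢ p2

Result: YES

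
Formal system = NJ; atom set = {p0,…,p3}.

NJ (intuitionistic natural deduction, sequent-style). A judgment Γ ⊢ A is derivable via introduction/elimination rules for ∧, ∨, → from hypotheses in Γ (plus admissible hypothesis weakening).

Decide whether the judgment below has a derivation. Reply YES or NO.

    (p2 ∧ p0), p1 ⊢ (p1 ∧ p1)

Proof tree:
[∧I] (p2 ∧ p0), p1 ⊢ (p1 ∧ p1)
  [Wk] p1, (p2 ∧ p0) ⊢ p1
    [Ax] p1 ⊢ p1
  [Wk] p1, (p2 ∧ p0) ⊢ p1
    [Ax] p1 ⊢ p1

Result: YES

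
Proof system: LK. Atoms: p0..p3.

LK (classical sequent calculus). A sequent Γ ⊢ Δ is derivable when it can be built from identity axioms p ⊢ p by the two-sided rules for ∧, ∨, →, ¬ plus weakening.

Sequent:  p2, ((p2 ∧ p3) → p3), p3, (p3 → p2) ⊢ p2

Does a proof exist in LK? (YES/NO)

Proof tree:
[→L] p2, ((p2 ∧ p3) → p3), p3, (p3 → p2) ⊢ p2
  [→L] p2, p3, ((p2 ∧ p3) → p3) ⊢ p3
    [∧R] p2, p3 ⊢ (p2 ∧ p3)
      [Ax] p2 ⊢ p2
      [Ax] p3 ⊢ p3
    [Ax] p3 ⊢ p3
  [Ax] p2 ⊢ p2

Result: YES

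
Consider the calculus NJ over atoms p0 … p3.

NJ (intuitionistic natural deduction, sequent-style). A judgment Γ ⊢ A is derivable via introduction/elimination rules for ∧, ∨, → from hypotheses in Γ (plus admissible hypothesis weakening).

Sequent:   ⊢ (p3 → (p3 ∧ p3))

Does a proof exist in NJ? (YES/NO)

Proof tree:
[→I]  ⊢ (p3 → (p3 ∧ p3))
  [∧I] p3 ⊢ (p3 ∧ p3)
    [Ax] p3 ⊢ p3
    [Ax] p3 ⊢ p3

Result: YES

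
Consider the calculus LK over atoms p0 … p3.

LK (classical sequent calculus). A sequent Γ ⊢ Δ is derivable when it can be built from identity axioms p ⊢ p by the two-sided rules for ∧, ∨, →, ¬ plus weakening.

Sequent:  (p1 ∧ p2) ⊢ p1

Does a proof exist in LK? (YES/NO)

Proof tree:
[∧L] (p1 ∧ p2) ⊢ p1
  [WL] p1, p2 ⊢ p1
    [Ax] p1 ⊢ p1

Result: YES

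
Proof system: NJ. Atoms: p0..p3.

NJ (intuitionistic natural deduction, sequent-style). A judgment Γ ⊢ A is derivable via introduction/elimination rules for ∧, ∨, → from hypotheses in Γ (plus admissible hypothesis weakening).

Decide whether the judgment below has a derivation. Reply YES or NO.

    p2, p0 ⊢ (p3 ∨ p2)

Derivation trace:
[Wk] p2, p0 ⊢ (p3 ∨ p2)
  [∨I₂] p2 ⊢ (p3 ∨ p2)
    [Ax] p2 ⊢ p2

Result: YES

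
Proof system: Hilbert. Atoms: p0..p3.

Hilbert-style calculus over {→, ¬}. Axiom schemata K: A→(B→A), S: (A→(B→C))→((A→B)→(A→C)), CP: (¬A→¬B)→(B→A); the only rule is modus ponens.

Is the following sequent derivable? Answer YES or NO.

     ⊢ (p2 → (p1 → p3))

Search for a countermodel by truth-table:
  v=0000: Γ:[] Δ:[(p2 → (p1 → p3))=T] refutes=False
  v=0001: Γ:[] Δ:[(p2 → (p1 → p3))=T] refutes=False
  v=0010: Γ:[] Δ:[(p2 → (p1 → p3))=T] refutes=False
  v=0011: Γ:[] Δ:[(p2 → (p1 → p3))=T] refutes=False
  v=0100: Γ:[] Δ:[(p2 → (p1 → p3))=T] refutes=False
  v=0101: Γ:[] Δ:[(p2 → (p1 → p3))=T] refutes=False
  v=0110: Γ:[] Δ:[(p2 → (p1 → p3))=F] refutes=True  ← countermodel

Result: NO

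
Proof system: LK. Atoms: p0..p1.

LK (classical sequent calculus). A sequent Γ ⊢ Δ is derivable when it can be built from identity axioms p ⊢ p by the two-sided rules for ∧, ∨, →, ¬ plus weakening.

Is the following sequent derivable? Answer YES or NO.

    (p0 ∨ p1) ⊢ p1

Enumerate valuations to refute Γ ⊢ Δ:
  v=00: Γ:[(p0 ∨ p1)=F] Δ:[p1=F] refutes=False
  v=01: Γ:[(p0 ∨ p1)=T] Δ:[p1=T] refutes=False
  v=10: Γ:[(p0 ∨ p1)=T] Δ:[p1=F] refutes=True  ← countermodel

Result: NO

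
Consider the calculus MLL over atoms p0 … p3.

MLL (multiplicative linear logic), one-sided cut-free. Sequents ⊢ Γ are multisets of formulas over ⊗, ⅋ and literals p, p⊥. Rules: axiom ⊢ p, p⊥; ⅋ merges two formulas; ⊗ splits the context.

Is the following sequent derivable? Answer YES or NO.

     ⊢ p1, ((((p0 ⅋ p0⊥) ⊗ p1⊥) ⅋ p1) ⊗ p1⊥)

Proof tree:
[⊗]  ⊢ p1, ((((p0 ⅋ p0⊥) ⊗ p1⊥) ⅋ p1) ⊗ p1⊥)
  [⅋]  ⊢ (((p0 ⅋ p0⊥) ⊗ p1⊥) ⅋ p1)
    [⊗]  ⊢ p1, ((p0 ⅋ p0⊥) ⊗ p1⊥)
      [⅋]  ⊢ (p0 ⅋ p0⊥)
        [Ax]  ⊢ p0, p0⊥
      [Ax]  ⊢ p1, p1⊥
  [Ax]  ⊢ p1, p1⊥

Result: YES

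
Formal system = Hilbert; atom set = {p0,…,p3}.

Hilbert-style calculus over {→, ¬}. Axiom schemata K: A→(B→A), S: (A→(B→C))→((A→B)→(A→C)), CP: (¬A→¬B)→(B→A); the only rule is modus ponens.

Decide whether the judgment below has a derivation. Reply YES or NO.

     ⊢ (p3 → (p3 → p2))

Enumerate valuations to refute Γ ⊢ Δ:
  v=0000: Γ:[] Δ:[(p3 → (p3 → p2))=T] refutes=False
  v=0001: Γ:[] Δ:[(p3 → (p3 → p2))=F] refutes=True  ← countermodel

Result: NO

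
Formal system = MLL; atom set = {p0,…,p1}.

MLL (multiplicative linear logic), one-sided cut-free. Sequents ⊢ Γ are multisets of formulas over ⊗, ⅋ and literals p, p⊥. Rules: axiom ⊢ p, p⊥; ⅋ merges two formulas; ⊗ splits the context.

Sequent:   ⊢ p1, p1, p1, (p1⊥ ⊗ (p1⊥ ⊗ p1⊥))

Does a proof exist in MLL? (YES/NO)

Derivation (root first):
[⊗]  ⊢ p1, p1, p1, (p1⊥ ⊗ (p1⊥ ⊗ p1⊥))
  [Ax]  ⊢ p1, p1⊥
  [⊗]  ⊢ p1, p1, (p1⊥ ⊗ p1⊥)
    [Ax]  ⊢ p1, p1⊥
    [Ax]  ⊢ p1, p1⊥

Result: YES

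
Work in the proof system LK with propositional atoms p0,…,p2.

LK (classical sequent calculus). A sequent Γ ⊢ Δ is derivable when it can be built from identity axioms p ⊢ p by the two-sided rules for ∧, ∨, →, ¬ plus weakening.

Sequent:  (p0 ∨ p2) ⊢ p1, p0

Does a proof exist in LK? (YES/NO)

Truth-table refutation:
  v=000: Γ:[(p0 ∨ p2)=F] Δ:[p1=F, p0=F] refutes=False
  v=001: Γ:[(p0 ∨ p2)=T] Δ:[p1=F, p0=F] refutes=True  ← countermodel

Result: NO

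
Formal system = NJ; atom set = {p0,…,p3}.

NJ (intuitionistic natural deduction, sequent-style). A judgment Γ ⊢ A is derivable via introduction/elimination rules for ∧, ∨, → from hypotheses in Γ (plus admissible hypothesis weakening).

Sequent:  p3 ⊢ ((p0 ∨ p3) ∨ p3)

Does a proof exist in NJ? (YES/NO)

Derivation trace:
[∨I₁] p3 ⊢ ((p0 ∨ p3) ∨ p3)
  [∨I₂] p3 ⊢ (p0 ∨ p3)
    [Ax] p3 ⊢ p3

Result: YES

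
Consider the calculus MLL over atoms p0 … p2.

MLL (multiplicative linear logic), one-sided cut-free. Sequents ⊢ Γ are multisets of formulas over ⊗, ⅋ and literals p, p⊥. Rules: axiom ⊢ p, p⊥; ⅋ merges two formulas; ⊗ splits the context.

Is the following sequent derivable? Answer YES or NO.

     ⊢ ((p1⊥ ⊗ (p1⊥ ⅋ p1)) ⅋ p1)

Derivation trace:
[⅋]  ⊢ ((p1⊥ ⊗ (p1⊥ ⅋ p1)) ⅋ p1)
  [⊗]  ⊢ p1, (p1⊥ ⊗ (p1⊥ ⅋ p1))
    [Ax]  ⊢ p1, p1⊥
    [⅋]  ⊢ (p1⊥ ⅋ p1)
      [Ax]  ⊢ p1, p1⊥

Result: YES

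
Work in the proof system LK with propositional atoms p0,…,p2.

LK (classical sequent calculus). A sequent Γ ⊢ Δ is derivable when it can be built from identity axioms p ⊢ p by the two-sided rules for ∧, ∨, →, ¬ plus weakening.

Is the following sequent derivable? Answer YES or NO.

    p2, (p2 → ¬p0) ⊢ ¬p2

Enumerate valuations to refute Γ ⊢ Δ:
  v=000: Γ:[p2=F, (p2 → ¬p0)=T] Δ:[¬p2=T] refutes=False
  v=001: Γ:[p2=T, (p2 → ¬p0)=T] Δ:[¬p2=F] refutes=True  ← countermodel

Result: NO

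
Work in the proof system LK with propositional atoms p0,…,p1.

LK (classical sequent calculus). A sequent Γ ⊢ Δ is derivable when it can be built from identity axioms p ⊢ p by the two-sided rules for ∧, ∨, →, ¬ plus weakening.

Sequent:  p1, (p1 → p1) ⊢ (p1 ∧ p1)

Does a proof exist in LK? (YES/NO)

Proof tree:
[∧R] p1, (p1 → p1) ⊢ (p1 ∧ p1)
  [→L] p1, (p1 → p1) ⊢ p1
    [Ax] p1 ⊢ p1
    [Ax] p1 ⊢ p1
  [→L] p1, (p1 → p1) ⊢ p1
    [Ax] p1 ⊢ p1
    [Ax] p1 ⊢ p1

Result: YES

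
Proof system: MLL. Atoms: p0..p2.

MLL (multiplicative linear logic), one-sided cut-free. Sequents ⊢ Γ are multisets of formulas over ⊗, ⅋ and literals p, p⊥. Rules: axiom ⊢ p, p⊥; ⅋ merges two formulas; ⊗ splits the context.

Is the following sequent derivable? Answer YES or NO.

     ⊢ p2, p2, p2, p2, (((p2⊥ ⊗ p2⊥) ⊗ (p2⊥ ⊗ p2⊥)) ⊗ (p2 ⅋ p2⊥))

Derivation (root first):
[⊗]  ⊢ p2, p2, p2, p2, (((p2⊥ ⊗ p2⊥) ⊗ (p2⊥ ⊗ p2⊥)) ⊗ (p2 ⅋ p2⊥))
  [⊗]  ⊢ p2, p2, p2, p2, ((p2⊥ ⊗ p2⊥) ⊗ (p2⊥ ⊗ p2⊥))
    [⊗]  ⊢ p2, p2, (p2⊥ ⊗ p2⊥)
      [Ax]  ⊢ p2, p2⊥
      [Ax]  ⊢ p2, p2⊥
    [⊗]  ⊢ p2, p2, (p2⊥ ⊗ p2⊥)
      [Ax]  ⊢ p2, p2⊥
      [Ax]  ⊢ p2, p2⊥
  [⅋]  ⊢ (p2 ⅋ p2⊥)
    [Ax]  ⊢ p2, p2⊥

Result: YES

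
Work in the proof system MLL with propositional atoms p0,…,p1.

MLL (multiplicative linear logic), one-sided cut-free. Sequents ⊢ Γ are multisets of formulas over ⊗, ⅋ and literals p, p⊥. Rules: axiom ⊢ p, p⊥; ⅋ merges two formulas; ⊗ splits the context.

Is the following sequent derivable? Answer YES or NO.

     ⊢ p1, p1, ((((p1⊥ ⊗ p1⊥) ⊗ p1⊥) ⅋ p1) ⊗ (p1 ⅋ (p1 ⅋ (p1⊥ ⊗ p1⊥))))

Derivation trace:
[⊗]  ⊢ p1, p1, ((((p1⊥ ⊗ p1⊥) ⊗ p1⊥) ⅋ p1) ⊗ (p1 ⅋ (p1 ⅋ (p1⊥ ⊗ p1⊥))))
  [⅋]  ⊢ p1, p1, (((p1⊥ ⊗ p1⊥) ⊗ p1⊥) ⅋ p1)
    [⊗]  ⊢ p1, p1, p1, ((p1⊥ ⊗ p1⊥) ⊗ p1⊥)
      [⊗]  ⊢ p1, p1, (p1⊥ ⊗ p1⊥)
        [Ax]  ⊢ p1, p1⊥
        [Ax]  ⊢ p1, p1⊥
      [Ax]  ⊢ p1, p1⊥
  [⅋]  ⊢ (p1 ⅋ (p1 ⅋ (p1⊥ ⊗ p1⊥)))
    [⅋]  ⊢ p1, (p1 ⅋ (p1⊥ ⊗ p1⊥))
      [⊗]  ⊢ p1, p1, (p1⊥ ⊗ p1⊥)
        [Ax]  ⊢ p1, p1⊥
        [Ax]  ⊢ p1, p1⊥

Result: YES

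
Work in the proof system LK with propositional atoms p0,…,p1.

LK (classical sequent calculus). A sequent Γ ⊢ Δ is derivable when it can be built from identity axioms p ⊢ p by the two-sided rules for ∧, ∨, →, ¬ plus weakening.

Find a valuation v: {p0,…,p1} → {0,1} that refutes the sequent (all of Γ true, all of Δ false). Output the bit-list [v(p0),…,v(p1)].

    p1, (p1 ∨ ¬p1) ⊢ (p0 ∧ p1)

Search for a countermodel by truth-table:
  v=00: Γ:[p1=F, (p1 ∨ ¬p1)=T] Δ:[(p0 ∧ p1)=F] refutes=False
  v=01: Γ:[p1=T, (p1 ∨ ¬p1)=T] Δ:[(p0 ∧ p1)=F] refutes=True  ← countermodel

Result: [0, 1]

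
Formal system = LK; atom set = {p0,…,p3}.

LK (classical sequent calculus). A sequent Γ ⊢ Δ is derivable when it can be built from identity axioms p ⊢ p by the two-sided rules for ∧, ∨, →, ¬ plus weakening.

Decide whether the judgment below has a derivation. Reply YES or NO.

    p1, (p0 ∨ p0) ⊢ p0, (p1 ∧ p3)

Derivation trace:
[∧R] p1, (p0 ∨ p0) ⊢ p0, (p1 ∧ p3)
  [Ax] p1 ⊢ p1
  [WR] (p0 ∨ p0) ⊢ p0, p3
    [∨L] (p0 ∨ p0) ⊢ p0
      [Ax] p0 ⊢ p0
      [Ax] p0 ⊢ p0

Result: YES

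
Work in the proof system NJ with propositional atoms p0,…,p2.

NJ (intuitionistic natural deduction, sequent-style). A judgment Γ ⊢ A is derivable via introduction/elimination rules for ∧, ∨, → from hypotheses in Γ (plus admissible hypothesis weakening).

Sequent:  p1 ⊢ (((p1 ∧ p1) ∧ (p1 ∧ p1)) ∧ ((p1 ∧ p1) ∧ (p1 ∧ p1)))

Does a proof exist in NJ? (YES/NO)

Proof tree:
[∧I] p1 ⊢ (((p1 ∧ p1) ∧ (p1 ∧ p1)) ∧ ((p1 ∧ p1) ∧ (p1 ∧ p1)))
  [∧I] p1 ⊢ ((p1 ∧ p1) ∧ (p1 ∧ p1))
    [∧I] p1 ⊢ (p1 ∧ p1)
      [Ax] p1 ⊢ p1
      [Ax] p1 ⊢ p1
    [∧I] p1 ⊢ (p1 ∧ p1)
      [Ax] p1 ⊢ p1
      [Ax] p1 ⊢ p1
  [∧I] p1 ⊢ ((p1 ∧ p1) ∧ (p1 ∧ p1))
    [∧I] p1 ⊢ (p1 ∧ p1)
      [Ax] p1 ⊢ p1
      [Ax] p1 ⊢ p1
    [∧I] p1 ⊢ (p1 ∧ p1)
      [Ax] p1 ⊢ p1
      [Ax] p1 ⊢ p1

Result: YES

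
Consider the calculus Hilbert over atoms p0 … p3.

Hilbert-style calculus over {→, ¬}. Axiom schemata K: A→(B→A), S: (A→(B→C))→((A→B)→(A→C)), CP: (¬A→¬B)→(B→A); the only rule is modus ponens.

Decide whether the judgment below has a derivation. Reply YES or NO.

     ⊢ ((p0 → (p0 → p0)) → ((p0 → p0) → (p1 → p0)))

Enumerate valuations to refute Γ ⊢ Δ:
  v=0000: Γ:[] Δ:[((p0 → (p0 → p0)) → ((p0 → p0) → (p1 → p0)))=T] refutes=False
  v=0001: Γ:[] Δ:[((p0 → (p0 → p0)) → ((p0 → p0) → (p1 → p0)))=T] refutes=False
  v=0010: Γ:[] Δ:[((p0 → (p0 → p0)) → ((p0 → p0) → (p1 → p0)))=T] refutes=False
  v=0011: Γ:[] Δ:[((p0 → (p0 → p0)) → ((p0 → p0) → (p1 → p0)))=T] refutes=False
  v=0100: Γ:[] Δ:[((p0 → (p0 → p0)) → ((p0 → p0) → (p1 → p0)))=F] refutes=True  ← countermodel

Result: NO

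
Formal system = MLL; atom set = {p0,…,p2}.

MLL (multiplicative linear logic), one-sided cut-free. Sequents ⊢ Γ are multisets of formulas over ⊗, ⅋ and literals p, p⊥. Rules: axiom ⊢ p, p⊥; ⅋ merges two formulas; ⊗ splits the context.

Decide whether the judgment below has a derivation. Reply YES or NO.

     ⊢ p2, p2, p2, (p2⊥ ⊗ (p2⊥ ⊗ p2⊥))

Derivation (root first):
[⊗]  ⊢ p2, p2, p2, (p2⊥ ⊗ (p2⊥ ⊗ p2⊥))
  [Ax]  ⊢ p2, p2⊥
  [⊗]  ⊢ p2, p2, (p2⊥ ⊗ p2⊥)
    [Ax]  ⊢ p2, p2⊥
    [Ax]  ⊢ p2, p2⊥

Result: YES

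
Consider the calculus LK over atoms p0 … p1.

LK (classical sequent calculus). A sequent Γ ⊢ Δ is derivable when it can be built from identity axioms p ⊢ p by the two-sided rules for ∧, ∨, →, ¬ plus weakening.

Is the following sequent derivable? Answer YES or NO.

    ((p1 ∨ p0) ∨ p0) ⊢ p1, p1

Enumerate valuations to refute Γ ⊢ Δ:
  v=00: Γ:[((p1 ∨ p0) ∨ p0)=F] Δ:[p1=F, p1=F] refutes=False
  v=01: Γ:[((p1 ∨ p0) ∨ p0)=T] Δ:[p1=T, p1=T] refutes=False
  v=10: Γ:[((p1 ∨ p0) ∨ p0)=T] Δ:[p1=F, p1=F] refutes=True  ← countermodel

Result: NO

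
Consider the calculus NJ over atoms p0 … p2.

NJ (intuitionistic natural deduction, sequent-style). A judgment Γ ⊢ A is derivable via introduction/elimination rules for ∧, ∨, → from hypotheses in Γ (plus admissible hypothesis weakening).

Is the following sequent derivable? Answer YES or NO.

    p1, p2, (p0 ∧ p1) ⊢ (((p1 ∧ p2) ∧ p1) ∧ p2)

Proof tree:
[∧I] p1, p2, (p0 ∧ p1) ⊢ (((p1 ∧ p2) ∧ p1) ∧ p2)
  [∧I] p1, p2 ⊢ ((p1 ∧ p2) ∧ p1)
    [∧I] p1, p2 ⊢ (p1 ∧ p2)
      [Ax] p1 ⊢ p1
      [Ax] p2 ⊢ p2
    [Ax] p1 ⊢ p1
  [Wk] p2, (p0 ∧ p1) ⊢ p2
    [Ax] p2 ⊢ p2

Result: YES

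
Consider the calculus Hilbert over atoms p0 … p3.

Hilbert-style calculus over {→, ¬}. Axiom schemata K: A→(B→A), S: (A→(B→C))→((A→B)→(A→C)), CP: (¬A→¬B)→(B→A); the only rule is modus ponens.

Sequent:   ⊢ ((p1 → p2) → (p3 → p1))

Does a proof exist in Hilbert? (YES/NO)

Enumerate valuations to refute Γ ⊢ Δ:
  v=0000: Γ:[] Δ:[((p1 → p2) → (p3 → p1))=T] refutes=False
  v=0001: Γ:[] Δ:[((p1 → p2) → (p3 → p1))=F] refutes=True  ← countermodel

Result: NO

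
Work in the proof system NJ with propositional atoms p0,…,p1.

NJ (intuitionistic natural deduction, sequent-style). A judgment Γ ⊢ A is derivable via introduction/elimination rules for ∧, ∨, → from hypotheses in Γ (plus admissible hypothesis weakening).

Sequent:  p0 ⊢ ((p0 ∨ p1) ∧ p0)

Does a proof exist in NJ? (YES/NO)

Derivation (root first):
[∧I] p0 ⊢ ((p0 ∨ p1) ∧ p0)
  [∨I₁] p0 ⊢ (p0 ∨ p1)
    [Ax] p0 ⊢ p0
  [Wk] p0, p0 ⊢ p0
    [Ax] p0 ⊢ p0

Result: YES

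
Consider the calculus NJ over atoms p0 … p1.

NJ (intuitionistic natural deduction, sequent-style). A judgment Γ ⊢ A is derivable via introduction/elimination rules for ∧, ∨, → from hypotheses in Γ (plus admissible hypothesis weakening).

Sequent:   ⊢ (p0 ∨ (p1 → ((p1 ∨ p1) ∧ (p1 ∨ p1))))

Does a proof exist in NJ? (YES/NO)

Derivation (root first):
[∨I₂]  ⊢ (p0 ∨ (p1 → ((p1 ∨ p1) ∧ (p1 ∨ p1))))
  [→I]  ⊢ (p1 → ((p1 ∨ p1) ∧ (p1 ∨ p1)))
    [∧I] p1 ⊢ ((p1 ∨ p1) ∧ (p1 ∨ p1))
      [∨I₂] p1 ⊢ (p1 ∨ p1)
        [Ax] p1 ⊢ p1
      [∨I₂] p1 ⊢ (p1 ∨ p1)
        [Ax] p1 ⊢ p1

Result: YES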